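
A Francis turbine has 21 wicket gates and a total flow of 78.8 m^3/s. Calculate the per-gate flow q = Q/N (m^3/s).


q = 78.8 / 21 = 3.7524 m^3/s


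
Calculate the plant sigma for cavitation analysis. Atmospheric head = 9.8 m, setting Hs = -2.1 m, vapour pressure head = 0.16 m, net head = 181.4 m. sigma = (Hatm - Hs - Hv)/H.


sigma = (9.8 - (-2.1) - 0.16) / 181.4 = 0.0647


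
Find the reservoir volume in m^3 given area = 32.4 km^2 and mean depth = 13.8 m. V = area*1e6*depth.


V = 32.4 * 1e6 * 13.8 = 4.4712e+08 m^3


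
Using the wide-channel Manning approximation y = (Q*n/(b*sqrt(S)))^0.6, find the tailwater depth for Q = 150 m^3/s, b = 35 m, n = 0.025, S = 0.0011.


y = (150 * 0.025 / (35 * 0.0011^0.5))^0.6 = 2.0210 m


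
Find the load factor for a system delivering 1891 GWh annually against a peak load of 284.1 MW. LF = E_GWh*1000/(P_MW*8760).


LF = 1891 * 1000 / (284.1 * 8760) = 0.7598


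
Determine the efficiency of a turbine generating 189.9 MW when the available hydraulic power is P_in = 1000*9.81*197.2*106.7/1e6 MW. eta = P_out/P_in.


P_in = 1000 * 9.81 * 197.2 * 106.7 / 1e6 = 206.4146 MW
eta = 189.9 / 206.4146 = 0.9200


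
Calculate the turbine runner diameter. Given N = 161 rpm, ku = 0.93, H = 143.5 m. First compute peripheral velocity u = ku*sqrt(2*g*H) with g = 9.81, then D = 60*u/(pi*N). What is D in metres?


u = 0.93 * sqrt(2*9.81*143.5) = 49.3467 m/s
D = 60 * 49.3467 / (pi * 161) = 5.8537 m


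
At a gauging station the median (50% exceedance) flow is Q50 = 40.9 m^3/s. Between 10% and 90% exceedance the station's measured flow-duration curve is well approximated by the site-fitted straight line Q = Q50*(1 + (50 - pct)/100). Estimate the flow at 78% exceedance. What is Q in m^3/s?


Q = 40.9 * (1 + (50 - 78)/100) = 29.4480 m^3/s


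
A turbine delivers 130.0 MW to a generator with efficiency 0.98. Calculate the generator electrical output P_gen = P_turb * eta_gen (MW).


P_gen = 130.0 * 0.98 = 127.4000 MW


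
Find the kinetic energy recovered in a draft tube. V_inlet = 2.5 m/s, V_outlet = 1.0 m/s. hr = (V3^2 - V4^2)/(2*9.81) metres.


hr = (2.5^2 - 1.0^2) / (2*9.81) = 0.2676 m


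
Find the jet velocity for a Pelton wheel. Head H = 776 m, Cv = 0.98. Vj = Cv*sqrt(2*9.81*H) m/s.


Vj = 0.98 * sqrt(2*9.81*776) = 120.9223 m/s


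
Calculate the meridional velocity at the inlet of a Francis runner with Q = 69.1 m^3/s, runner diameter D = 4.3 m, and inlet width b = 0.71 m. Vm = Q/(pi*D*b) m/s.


Vm = 69.1 / (pi * 4.3 * 0.71) = 7.2045 m/s


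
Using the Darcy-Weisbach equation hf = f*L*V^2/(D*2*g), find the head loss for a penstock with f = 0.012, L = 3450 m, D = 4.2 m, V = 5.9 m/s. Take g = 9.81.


hf = 0.012 * 3450 * 5.9^2 / (4.2 * 2 * 9.81) = 17.4886 m


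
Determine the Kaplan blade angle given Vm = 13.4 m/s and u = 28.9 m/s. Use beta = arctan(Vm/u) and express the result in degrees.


beta = arctan(13.4 / 28.9) = 24.8756 degrees


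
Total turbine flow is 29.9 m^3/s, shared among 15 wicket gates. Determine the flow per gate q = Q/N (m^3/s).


q = 29.9 / 15 = 1.9933 m^3/s


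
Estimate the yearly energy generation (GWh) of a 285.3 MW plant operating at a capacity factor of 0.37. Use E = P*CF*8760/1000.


E = 285.3 * 0.37 * 8760 / 1000 = 924.7144 GWh


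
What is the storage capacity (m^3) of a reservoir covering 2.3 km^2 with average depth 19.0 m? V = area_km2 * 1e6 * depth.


V = 2.3 * 1e6 * 19.0 = 4.3700e+07 m^3


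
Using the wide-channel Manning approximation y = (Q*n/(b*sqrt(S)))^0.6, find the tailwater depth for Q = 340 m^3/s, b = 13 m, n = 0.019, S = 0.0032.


y = (340 * 0.019 / (13 * 0.0032^0.5))^0.6 = 3.6832 m


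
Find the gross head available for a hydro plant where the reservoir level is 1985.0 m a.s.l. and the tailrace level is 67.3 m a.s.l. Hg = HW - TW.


Hg = 1985.0 - 67.3 = 1917.7000 m


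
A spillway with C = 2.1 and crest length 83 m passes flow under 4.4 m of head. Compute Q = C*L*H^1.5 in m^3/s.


Q = 2.1 * 83 * 4.4^1.5 = 1608.7050 m^3/s


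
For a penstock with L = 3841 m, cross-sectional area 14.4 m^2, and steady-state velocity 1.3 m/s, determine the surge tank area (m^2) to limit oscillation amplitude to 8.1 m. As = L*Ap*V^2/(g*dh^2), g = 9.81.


As = 3841 * 14.4 * 1.3^2 / (9.81 * 8.1^2) = 145.2294 m^2


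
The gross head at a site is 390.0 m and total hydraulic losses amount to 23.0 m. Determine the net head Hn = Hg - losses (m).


Hn = 390.0 - 23.0 = 367.0000 m


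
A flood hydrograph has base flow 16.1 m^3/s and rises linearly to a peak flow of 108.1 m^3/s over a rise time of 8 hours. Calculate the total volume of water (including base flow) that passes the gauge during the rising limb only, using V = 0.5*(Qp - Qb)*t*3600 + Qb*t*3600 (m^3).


V = 0.5*(108.1 - 16.1)*8*3600 + 16.1*8*3600 = 1.7885e+06 m^3


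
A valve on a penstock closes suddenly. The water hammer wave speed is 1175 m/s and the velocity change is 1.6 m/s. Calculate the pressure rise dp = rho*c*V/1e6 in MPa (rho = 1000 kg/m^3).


dp = 1000 * 1175 * 1.6 / 1e6 = 1.8800 MPa


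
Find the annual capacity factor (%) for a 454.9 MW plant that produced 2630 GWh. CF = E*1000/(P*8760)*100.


CF = 2630 * 1000 / (454.9 * 8760) * 100 = 65.9987 %


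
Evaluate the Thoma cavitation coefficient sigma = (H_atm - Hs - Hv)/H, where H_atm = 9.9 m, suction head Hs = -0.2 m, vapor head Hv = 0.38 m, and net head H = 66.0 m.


sigma = (9.9 - (-0.2) - 0.38) / 66.0 = 0.1473


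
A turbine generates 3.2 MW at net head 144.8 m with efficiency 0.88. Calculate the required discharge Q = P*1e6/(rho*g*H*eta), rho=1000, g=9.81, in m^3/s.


Q = 3.2 * 1e6 / (1000 * 9.81 * 144.8 * 0.88) = 2.5599 m^3/s


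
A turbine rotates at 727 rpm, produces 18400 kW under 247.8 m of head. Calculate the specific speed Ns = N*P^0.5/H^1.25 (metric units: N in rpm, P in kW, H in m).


Ns = 727 * 18400^0.5 / 247.8^1.25 = 100.3036


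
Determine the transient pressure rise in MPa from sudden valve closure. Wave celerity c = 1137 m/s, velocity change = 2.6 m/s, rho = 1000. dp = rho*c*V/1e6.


dp = 1000 * 1137 * 2.6 / 1e6 = 2.9562 MPa


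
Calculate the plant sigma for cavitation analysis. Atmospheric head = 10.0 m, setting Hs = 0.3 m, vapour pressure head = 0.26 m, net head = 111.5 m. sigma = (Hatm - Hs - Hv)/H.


sigma = (10.0 - 0.3 - 0.26) / 111.5 = 0.0847


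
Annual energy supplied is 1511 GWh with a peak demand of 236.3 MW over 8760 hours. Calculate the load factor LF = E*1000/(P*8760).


LF = 1511 * 1000 / (236.3 * 8760) = 0.7300


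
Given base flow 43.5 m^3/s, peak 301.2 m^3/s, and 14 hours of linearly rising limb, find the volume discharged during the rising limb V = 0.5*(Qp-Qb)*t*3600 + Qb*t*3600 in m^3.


V = 0.5*(301.2 - 43.5)*14*3600 + 43.5*14*3600 = 8.6864e+06 m^3


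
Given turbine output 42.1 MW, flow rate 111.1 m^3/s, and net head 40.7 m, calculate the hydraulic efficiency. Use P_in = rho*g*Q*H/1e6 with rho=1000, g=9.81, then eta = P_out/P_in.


P_in = 1000 * 9.81 * 111.1 * 40.7 / 1e6 = 44.3586 MW
eta = 42.1 / 44.3586 = 0.9491


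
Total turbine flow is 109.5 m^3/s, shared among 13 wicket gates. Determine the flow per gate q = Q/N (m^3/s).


q = 109.5 / 13 = 8.4231 m^3/s


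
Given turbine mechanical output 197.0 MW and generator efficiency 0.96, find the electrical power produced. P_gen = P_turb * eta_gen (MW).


P_gen = 197.0 * 0.96 = 189.1200 MW


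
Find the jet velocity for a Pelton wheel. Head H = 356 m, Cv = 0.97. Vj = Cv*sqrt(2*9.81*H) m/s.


Vj = 0.97 * sqrt(2*9.81*356) = 81.0674 m/s


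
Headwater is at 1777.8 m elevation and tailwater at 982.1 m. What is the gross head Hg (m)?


Hg = 1777.8 - 982.1 = 795.7000 m


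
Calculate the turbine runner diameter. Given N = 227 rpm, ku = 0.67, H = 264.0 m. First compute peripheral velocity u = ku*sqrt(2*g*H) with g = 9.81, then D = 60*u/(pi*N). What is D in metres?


u = 0.67 * sqrt(2*9.81*264.0) = 48.2199 m/s
D = 60 * 48.2199 / (pi * 227) = 4.0570 m


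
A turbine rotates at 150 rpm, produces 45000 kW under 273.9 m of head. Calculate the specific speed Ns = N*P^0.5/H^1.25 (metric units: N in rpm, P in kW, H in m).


Ns = 150 * 45000^0.5 / 273.9^1.25 = 28.5567


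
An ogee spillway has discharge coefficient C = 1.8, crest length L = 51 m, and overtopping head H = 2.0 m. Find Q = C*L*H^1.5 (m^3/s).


Q = 1.8 * 51 * 2.0^1.5 = 259.6496 m^3/s


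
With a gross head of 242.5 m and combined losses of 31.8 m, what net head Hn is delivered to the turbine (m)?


Hn = 242.5 - 31.8 = 210.7000 m


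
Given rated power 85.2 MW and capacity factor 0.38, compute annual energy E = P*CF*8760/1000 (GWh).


E = 85.2 * 0.38 * 8760 / 1000 = 283.6138 GWh


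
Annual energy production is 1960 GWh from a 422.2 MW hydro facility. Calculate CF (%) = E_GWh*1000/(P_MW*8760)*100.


CF = 1960 * 1000 / (422.2 * 8760) * 100 = 52.9949 %


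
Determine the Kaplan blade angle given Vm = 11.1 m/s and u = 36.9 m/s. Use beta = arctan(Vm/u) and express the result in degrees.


beta = arctan(11.1 / 36.9) = 16.7420 degrees


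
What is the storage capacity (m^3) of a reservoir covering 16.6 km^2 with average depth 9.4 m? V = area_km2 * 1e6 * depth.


V = 16.6 * 1e6 * 9.4 = 1.5604e+08 m^3


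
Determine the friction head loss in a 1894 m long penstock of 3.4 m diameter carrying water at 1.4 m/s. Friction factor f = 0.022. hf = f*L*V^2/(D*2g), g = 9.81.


hf = 0.022 * 1894 * 1.4^2 / (3.4 * 2 * 9.81) = 1.2243 m


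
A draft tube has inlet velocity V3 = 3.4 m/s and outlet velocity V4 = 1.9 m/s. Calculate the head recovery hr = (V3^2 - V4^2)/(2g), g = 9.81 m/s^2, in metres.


hr = (3.4^2 - 1.9^2) / (2*9.81) = 0.4052 m


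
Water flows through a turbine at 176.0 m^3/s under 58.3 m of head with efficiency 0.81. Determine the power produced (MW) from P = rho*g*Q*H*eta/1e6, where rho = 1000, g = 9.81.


P = 1000 * 9.81 * 176.0 * 58.3 * 0.81 / 1e6 = 81.5333 MW


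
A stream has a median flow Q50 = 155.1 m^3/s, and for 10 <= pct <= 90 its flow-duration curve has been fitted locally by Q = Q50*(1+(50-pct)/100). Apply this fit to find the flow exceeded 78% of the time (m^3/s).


Q = 155.1 * (1 + (50 - 78)/100) = 111.6720 m^3/s


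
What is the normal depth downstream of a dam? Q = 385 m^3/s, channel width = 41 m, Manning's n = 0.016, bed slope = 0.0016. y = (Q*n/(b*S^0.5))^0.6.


y = (385 * 0.016 / (41 * 0.0016^0.5))^0.6 = 2.2123 m


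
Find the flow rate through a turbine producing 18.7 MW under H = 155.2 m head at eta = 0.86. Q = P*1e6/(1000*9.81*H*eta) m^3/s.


Q = 18.7 * 1e6 / (1000 * 9.81 * 155.2 * 0.86) = 14.2818 m^3/s


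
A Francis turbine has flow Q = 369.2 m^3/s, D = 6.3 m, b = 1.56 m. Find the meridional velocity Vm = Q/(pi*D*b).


Vm = 369.2 / (pi * 6.3 * 1.56) = 11.9577 m/s


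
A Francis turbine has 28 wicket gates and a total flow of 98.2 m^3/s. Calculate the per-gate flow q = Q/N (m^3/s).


q = 98.2 / 28 = 3.5071 m^3/s


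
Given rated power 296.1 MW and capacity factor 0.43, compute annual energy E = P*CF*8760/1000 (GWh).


E = 296.1 * 0.43 * 8760 / 1000 = 1115.3495 GWh


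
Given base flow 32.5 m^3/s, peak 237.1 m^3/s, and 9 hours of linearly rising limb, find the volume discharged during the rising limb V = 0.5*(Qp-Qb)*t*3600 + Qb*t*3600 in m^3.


V = 0.5*(237.1 - 32.5)*9*3600 + 32.5*9*3600 = 4.3675e+06 m^3


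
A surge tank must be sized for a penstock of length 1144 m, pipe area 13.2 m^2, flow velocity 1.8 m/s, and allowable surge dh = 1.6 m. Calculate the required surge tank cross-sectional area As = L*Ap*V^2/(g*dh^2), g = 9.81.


As = 1144 * 13.2 * 1.8^2 / (9.81 * 1.6^2) = 1948.2110 m^2


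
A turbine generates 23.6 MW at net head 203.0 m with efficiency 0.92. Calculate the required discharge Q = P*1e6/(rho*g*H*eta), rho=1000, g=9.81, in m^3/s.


Q = 23.6 * 1e6 / (1000 * 9.81 * 203.0 * 0.92) = 12.8813 m^3/s


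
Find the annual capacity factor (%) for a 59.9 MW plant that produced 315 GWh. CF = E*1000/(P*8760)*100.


CF = 315 * 1000 / (59.9 * 8760) * 100 = 60.0316 %


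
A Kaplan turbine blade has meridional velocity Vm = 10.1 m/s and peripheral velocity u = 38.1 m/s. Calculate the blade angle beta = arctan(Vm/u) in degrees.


beta = arctan(10.1 / 38.1) = 14.8471 degrees


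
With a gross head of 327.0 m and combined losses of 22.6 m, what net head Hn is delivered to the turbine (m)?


Hn = 327.0 - 22.6 = 304.4000 m


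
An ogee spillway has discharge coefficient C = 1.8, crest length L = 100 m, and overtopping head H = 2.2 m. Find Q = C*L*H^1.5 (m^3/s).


Q = 1.8 * 100 * 2.2^1.5 = 587.3629 m^3/s


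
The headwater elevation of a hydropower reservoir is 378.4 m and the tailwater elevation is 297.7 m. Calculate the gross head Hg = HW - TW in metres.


Hg = 378.4 - 297.7 = 80.7000 m


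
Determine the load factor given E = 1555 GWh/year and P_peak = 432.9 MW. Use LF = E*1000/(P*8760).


LF = 1555 * 1000 / (432.9 * 8760) = 0.4101


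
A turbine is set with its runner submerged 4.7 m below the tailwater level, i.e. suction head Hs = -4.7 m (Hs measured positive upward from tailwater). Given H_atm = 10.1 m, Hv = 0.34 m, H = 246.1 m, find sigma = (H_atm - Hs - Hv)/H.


sigma = (10.1 - (-4.7) - 0.34) / 246.1 = 0.0588


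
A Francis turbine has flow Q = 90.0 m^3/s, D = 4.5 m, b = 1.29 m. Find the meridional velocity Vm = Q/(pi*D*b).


Vm = 90.0 / (pi * 4.5 * 1.29) = 4.9350 m/s


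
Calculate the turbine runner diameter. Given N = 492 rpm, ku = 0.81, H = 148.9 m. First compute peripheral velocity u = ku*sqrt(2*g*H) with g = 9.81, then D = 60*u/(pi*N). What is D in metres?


u = 0.81 * sqrt(2*9.81*148.9) = 43.7806 m/s
D = 60 * 43.7806 / (pi * 492) = 1.6995 m


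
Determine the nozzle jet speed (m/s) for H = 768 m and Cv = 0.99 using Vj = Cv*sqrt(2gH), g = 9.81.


Vj = 0.99 * sqrt(2*9.81*768) = 121.5249 m/s


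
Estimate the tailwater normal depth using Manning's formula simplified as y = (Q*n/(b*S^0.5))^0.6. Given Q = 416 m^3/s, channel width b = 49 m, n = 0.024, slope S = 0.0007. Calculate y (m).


y = (416 * 0.024 / (49 * 0.0007^0.5))^0.6 = 3.4036 m


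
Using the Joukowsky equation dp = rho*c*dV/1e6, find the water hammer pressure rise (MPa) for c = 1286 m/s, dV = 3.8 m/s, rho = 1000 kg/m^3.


dp = 1000 * 1286 * 3.8 / 1e6 = 4.8868 MPa


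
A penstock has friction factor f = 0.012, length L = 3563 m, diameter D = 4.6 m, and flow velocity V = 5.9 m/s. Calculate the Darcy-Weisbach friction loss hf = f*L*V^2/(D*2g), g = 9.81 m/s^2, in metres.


hf = 0.012 * 3563 * 5.9^2 / (4.6 * 2 * 9.81) = 16.4909 m


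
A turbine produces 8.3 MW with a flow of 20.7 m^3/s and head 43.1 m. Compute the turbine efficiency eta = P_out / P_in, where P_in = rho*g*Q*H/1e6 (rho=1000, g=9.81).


P_in = 1000 * 9.81 * 20.7 * 43.1 / 1e6 = 8.7522 MW
eta = 8.3 / 8.7522 = 0.9483


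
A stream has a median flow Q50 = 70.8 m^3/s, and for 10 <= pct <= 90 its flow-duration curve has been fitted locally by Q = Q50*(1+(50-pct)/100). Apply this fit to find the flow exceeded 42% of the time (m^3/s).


Q = 70.8 * (1 + (50 - 42)/100) = 76.4640 m^3/s


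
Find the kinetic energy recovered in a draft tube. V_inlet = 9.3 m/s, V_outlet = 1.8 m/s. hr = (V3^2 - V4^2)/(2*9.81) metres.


hr = (9.3^2 - 1.8^2) / (2*9.81) = 4.2431 m


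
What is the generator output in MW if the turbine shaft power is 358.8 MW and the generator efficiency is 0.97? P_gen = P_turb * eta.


P_gen = 358.8 * 0.97 = 348.0360 MW


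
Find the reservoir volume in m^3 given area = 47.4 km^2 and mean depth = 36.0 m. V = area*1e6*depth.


V = 47.4 * 1e6 * 36.0 = 1.7064e+09 m^3


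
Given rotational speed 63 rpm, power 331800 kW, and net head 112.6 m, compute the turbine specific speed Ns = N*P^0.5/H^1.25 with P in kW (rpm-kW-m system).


Ns = 63 * 331800^0.5 / 112.6^1.25 = 98.9363


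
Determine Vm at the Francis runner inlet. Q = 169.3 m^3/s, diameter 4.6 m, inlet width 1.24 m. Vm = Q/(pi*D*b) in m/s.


Vm = 169.3 / (pi * 4.6 * 1.24) = 9.4477 m/s


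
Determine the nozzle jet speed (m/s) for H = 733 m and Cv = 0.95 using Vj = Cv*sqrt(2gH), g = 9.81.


Vj = 0.95 * sqrt(2*9.81*733) = 113.9266 m/s


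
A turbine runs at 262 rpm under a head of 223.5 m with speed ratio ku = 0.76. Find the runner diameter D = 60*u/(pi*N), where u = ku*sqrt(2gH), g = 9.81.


u = 0.76 * sqrt(2*9.81*223.5) = 50.3271 m/s
D = 60 * 50.3271 / (pi * 262) = 3.6686 m


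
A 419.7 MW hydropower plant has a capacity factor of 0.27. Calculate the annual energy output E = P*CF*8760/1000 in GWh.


E = 419.7 * 0.27 * 8760 / 1000 = 992.6744 GWh


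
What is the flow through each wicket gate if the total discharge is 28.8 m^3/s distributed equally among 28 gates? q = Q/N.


q = 28.8 / 28 = 1.0286 m^3/s


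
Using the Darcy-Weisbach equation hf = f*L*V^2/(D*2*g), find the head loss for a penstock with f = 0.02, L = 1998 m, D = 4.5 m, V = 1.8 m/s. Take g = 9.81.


hf = 0.02 * 1998 * 1.8^2 / (4.5 * 2 * 9.81) = 1.4664 m


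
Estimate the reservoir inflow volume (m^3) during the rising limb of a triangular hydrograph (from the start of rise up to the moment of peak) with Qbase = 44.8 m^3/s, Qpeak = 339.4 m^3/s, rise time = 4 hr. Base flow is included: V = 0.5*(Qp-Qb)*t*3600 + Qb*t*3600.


V = 0.5*(339.4 - 44.8)*4*3600 + 44.8*4*3600 = 2.7662e+06 m^3


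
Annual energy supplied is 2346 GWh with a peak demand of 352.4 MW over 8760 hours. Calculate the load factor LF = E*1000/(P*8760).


LF = 2346 * 1000 / (352.4 * 8760) = 0.7600


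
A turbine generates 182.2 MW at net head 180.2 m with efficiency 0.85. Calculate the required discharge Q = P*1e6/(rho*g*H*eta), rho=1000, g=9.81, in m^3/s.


Q = 182.2 * 1e6 / (1000 * 9.81 * 180.2 * 0.85) = 121.2567 m^3/s


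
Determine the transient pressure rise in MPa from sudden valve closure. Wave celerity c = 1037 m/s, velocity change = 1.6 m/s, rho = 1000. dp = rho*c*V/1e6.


dp = 1000 * 1037 * 1.6 / 1e6 = 1.6592 MPa


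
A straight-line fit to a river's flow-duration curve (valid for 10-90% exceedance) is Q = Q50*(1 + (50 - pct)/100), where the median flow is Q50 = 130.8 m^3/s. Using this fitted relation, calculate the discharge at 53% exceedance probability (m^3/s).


Q = 130.8 * (1 + (50 - 53)/100) = 126.8760 m^3/s


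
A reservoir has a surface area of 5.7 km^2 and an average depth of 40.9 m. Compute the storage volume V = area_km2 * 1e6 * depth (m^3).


V = 5.7 * 1e6 * 40.9 = 2.3313e+08 m^3


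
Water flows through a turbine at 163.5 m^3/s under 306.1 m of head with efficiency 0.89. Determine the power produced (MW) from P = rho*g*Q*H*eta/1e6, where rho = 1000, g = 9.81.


P = 1000 * 9.81 * 163.5 * 306.1 * 0.89 / 1e6 = 436.9584 MW


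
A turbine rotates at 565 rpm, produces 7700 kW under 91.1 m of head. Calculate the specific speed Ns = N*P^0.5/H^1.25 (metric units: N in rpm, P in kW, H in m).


Ns = 565 * 7700^0.5 / 91.1^1.25 = 176.1554


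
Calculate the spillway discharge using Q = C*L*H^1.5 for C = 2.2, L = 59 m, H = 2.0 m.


Q = 2.2 * 59 * 2.0^1.5 = 367.1298 m^3/s


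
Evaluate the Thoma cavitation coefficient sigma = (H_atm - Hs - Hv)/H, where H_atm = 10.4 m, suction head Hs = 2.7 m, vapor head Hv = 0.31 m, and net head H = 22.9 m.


sigma = (10.4 - 2.7 - 0.31) / 22.9 = 0.3227


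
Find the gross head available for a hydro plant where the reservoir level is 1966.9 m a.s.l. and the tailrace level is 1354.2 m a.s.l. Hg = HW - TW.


Hg = 1966.9 - 1354.2 = 612.7000 m


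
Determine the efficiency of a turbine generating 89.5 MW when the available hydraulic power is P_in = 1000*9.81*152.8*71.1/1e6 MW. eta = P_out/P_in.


P_in = 1000 * 9.81 * 152.8 * 71.1 / 1e6 = 106.5766 MW
eta = 89.5 / 106.5766 = 0.8398


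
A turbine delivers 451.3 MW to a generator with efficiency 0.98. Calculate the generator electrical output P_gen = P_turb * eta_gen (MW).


P_gen = 451.3 * 0.98 = 442.2740 MW


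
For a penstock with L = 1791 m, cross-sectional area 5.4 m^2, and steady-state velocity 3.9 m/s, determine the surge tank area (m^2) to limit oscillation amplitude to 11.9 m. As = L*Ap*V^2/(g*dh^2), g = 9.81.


As = 1791 * 5.4 * 3.9^2 / (9.81 * 11.9^2) = 105.8902 m^2


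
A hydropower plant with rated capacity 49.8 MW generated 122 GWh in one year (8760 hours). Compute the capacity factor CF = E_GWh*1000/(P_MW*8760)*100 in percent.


CF = 122 * 1000 / (49.8 * 8760) * 100 = 27.9657 %


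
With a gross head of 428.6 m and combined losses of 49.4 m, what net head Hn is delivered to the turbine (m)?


Hn = 428.6 - 49.4 = 379.2000 m


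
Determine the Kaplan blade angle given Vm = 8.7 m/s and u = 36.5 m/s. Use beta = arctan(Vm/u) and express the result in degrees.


beta = arctan(8.7 / 36.5) = 13.4066 degrees


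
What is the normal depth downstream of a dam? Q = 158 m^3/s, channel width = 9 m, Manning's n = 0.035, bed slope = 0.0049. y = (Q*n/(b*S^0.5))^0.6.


y = (158 * 0.035 / (9 * 0.0049^0.5))^0.6 = 3.6816 m


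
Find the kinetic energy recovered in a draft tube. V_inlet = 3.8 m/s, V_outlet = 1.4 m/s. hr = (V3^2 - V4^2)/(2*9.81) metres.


hr = (3.8^2 - 1.4^2) / (2*9.81) = 0.6361 m


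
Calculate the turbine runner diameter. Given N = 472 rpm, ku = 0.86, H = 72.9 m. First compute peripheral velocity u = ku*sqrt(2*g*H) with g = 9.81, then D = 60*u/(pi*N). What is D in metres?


u = 0.86 * sqrt(2*9.81*72.9) = 32.5246 m/s
D = 60 * 32.5246 / (pi * 472) = 1.3160 m


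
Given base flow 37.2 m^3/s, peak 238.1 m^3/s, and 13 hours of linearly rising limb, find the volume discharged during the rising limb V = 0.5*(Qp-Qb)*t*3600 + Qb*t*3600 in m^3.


V = 0.5*(238.1 - 37.2)*13*3600 + 37.2*13*3600 = 6.4420e+06 m^3


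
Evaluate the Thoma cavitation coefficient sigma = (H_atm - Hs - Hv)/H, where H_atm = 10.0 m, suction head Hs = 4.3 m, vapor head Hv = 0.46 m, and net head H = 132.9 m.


sigma = (10.0 - 4.3 - 0.46) / 132.9 = 0.0394


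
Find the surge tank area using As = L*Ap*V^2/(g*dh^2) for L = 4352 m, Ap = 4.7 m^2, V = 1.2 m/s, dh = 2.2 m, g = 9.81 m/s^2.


As = 4352 * 4.7 * 1.2^2 / (9.81 * 2.2^2) = 620.3473 m^2


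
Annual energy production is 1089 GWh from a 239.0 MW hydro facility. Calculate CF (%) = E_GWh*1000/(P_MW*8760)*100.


CF = 1089 * 1000 / (239.0 * 8760) * 100 = 52.0147 %


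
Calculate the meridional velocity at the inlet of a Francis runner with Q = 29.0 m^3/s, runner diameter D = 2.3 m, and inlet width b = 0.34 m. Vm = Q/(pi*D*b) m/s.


Vm = 29.0 / (pi * 2.3 * 0.34) = 11.8043 m/s


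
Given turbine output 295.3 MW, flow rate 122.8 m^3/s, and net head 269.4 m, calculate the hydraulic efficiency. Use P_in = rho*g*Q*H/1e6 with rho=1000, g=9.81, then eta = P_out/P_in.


P_in = 1000 * 9.81 * 122.8 * 269.4 / 1e6 = 324.5376 MW
eta = 295.3 / 324.5376 = 0.9099


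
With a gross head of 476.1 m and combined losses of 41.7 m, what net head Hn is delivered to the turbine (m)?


Hn = 476.1 - 41.7 = 434.4000 m


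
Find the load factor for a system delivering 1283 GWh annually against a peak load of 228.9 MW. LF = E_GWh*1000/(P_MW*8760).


LF = 1283 * 1000 / (228.9 * 8760) = 0.6398


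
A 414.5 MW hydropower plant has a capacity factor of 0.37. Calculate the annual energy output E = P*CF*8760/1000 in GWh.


E = 414.5 * 0.37 * 8760 / 1000 = 1343.4774 GWh


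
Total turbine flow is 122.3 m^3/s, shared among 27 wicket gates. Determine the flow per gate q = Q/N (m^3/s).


q = 122.3 / 27 = 4.5296 m^3/s


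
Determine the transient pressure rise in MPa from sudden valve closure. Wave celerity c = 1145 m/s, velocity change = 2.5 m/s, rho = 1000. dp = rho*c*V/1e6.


dp = 1000 * 1145 * 2.5 / 1e6 = 2.8625 MPa


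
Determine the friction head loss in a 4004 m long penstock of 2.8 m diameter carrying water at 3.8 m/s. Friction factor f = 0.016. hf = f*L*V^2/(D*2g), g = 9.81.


hf = 0.016 * 4004 * 3.8^2 / (2.8 * 2 * 9.81) = 16.8393 m


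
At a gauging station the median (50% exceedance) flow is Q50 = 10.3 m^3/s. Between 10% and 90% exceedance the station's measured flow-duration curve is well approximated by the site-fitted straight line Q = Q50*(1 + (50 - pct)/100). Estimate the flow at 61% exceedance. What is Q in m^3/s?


Q = 10.3 * (1 + (50 - 61)/100) = 9.1670 m^3/s


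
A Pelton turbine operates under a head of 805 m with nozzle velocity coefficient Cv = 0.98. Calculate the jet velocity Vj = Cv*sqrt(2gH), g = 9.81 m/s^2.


Vj = 0.98 * sqrt(2*9.81*805) = 123.1611 m/s


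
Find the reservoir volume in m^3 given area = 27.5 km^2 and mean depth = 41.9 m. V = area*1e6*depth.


V = 27.5 * 1e6 * 41.9 = 1.1522e+09 m^3


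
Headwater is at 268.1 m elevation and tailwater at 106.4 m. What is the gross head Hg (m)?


Hg = 268.1 - 106.4 = 161.7000 m


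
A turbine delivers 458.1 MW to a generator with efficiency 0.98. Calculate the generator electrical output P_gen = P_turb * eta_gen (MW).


P_gen = 458.1 * 0.98 = 448.9380 MW


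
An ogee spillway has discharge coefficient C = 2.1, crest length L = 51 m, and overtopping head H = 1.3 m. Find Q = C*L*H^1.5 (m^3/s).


Q = 2.1 * 51 * 1.3^1.5 = 158.7466 m^3/s


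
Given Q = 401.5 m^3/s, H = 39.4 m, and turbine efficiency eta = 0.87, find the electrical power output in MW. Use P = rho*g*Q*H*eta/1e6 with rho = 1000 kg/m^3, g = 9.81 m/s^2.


P = 1000 * 9.81 * 401.5 * 39.4 * 0.87 / 1e6 = 135.0113 MW


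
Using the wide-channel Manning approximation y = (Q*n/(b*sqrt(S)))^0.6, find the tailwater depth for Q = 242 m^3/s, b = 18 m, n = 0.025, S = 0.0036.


y = (242 * 0.025 / (18 * 0.0036^0.5))^0.6 = 2.8119 m


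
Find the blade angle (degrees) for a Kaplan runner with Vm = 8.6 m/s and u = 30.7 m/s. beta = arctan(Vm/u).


beta = arctan(8.6 / 30.7) = 15.6492 degrees


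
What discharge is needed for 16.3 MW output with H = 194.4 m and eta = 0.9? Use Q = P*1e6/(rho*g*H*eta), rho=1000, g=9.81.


Q = 16.3 * 1e6 / (1000 * 9.81 * 194.4 * 0.9) = 9.4969 m^3/s


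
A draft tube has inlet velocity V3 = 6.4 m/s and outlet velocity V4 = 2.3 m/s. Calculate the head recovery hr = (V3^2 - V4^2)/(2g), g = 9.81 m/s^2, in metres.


hr = (6.4^2 - 2.3^2) / (2*9.81) = 1.8180 m


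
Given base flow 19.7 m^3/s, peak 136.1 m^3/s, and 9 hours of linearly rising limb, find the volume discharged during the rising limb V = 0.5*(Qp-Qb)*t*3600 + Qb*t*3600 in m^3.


V = 0.5*(136.1 - 19.7)*9*3600 + 19.7*9*3600 = 2.5240e+06 m^3


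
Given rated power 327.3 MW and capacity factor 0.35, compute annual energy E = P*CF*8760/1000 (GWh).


E = 327.3 * 0.35 * 8760 / 1000 = 1003.5018 GWh


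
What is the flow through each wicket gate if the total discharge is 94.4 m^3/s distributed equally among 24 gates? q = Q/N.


q = 94.4 / 24 = 3.9333 m^3/s


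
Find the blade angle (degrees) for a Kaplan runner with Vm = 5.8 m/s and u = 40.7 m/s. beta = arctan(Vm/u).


beta = arctan(5.8 / 40.7) = 8.1104 degrees


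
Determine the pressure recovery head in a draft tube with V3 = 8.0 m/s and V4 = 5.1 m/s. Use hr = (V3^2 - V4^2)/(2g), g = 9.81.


hr = (8.0^2 - 5.1^2) / (2*9.81) = 1.9363 m


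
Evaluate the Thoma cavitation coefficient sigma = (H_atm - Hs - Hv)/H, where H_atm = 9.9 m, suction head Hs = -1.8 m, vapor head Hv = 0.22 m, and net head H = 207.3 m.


sigma = (9.9 - (-1.8) - 0.22) / 207.3 = 0.0554


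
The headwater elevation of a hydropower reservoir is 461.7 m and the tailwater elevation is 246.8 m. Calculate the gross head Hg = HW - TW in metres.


Hg = 461.7 - 246.8 = 214.9000 m


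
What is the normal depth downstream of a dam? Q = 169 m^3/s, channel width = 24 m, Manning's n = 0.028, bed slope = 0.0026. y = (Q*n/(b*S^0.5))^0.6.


y = (169 * 0.028 / (24 * 0.0026^0.5))^0.6 = 2.2512 m


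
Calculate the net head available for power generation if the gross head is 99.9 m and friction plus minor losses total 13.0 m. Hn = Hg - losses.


Hn = 99.9 - 13.0 = 86.9000 m


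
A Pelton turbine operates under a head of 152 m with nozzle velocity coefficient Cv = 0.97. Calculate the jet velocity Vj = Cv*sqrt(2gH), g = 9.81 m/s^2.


Vj = 0.97 * sqrt(2*9.81*152) = 52.9716 m/s


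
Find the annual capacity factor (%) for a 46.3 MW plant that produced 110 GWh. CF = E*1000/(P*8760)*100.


CF = 110 * 1000 / (46.3 * 8760) * 100 = 27.1211 %


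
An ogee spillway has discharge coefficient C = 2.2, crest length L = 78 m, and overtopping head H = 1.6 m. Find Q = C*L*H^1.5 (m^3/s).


Q = 2.2 * 78 * 1.6^1.5 = 347.2940 m^3/s


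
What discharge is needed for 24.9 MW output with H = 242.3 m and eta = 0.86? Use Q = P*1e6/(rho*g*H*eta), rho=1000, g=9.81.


Q = 24.9 * 1e6 / (1000 * 9.81 * 242.3 * 0.86) = 12.1809 m^3/s


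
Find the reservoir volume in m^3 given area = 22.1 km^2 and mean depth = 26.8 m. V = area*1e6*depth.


V = 22.1 * 1e6 * 26.8 = 5.9228e+08 m^3


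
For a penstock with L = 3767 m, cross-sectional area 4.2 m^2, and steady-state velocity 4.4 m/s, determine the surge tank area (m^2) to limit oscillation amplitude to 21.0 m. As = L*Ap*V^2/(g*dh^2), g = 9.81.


As = 3767 * 4.2 * 4.4^2 / (9.81 * 21.0^2) = 70.8015 m^2


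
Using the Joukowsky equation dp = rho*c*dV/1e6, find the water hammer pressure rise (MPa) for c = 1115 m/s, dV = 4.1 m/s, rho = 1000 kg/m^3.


dp = 1000 * 1115 * 4.1 / 1e6 = 4.5715 MPa


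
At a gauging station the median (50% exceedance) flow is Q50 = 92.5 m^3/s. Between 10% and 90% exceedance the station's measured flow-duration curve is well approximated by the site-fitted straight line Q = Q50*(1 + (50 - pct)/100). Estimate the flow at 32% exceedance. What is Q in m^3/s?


Q = 92.5 * (1 + (50 - 32)/100) = 109.1500 m^3/s


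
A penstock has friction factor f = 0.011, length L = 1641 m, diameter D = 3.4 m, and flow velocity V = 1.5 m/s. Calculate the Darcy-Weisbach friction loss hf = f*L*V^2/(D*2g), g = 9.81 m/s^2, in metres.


hf = 0.011 * 1641 * 1.5^2 / (3.4 * 2 * 9.81) = 0.6088 m


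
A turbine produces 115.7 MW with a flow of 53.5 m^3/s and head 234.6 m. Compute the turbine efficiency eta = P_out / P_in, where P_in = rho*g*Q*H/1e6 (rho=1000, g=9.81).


P_in = 1000 * 9.81 * 53.5 * 234.6 / 1e6 = 123.1263 MW
eta = 115.7 / 123.1263 = 0.9397


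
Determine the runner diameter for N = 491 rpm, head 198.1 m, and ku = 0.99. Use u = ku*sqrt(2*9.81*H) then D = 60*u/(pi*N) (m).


u = 0.99 * sqrt(2*9.81*198.1) = 61.7201 m/s
D = 60 * 61.7201 / (pi * 491) = 2.4007 m


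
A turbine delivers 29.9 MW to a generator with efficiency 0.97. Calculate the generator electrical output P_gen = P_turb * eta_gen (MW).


P_gen = 29.9 * 0.97 = 29.0030 MW


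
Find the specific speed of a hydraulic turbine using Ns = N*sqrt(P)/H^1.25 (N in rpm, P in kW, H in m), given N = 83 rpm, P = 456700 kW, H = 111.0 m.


Ns = 83 * 456700^0.5 / 111.0^1.25 = 155.6825


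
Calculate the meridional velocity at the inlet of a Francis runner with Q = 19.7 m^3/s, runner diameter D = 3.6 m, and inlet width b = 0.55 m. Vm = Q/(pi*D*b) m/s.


Vm = 19.7 / (pi * 3.6 * 0.55) = 3.1670 m/s


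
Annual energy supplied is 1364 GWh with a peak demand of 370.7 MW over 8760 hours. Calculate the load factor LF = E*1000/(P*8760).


LF = 1364 * 1000 / (370.7 * 8760) = 0.4200


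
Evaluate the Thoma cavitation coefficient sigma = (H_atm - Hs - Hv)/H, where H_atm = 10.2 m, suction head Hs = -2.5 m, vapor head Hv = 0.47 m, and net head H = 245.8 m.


sigma = (10.2 - (-2.5) - 0.47) / 245.8 = 0.0498


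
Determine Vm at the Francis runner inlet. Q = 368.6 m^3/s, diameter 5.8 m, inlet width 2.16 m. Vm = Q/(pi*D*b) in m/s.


Vm = 368.6 / (pi * 5.8 * 2.16) = 9.3653 m/s


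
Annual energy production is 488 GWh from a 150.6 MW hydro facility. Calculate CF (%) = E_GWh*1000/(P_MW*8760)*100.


CF = 488 * 1000 / (150.6 * 8760) * 100 = 36.9905 %


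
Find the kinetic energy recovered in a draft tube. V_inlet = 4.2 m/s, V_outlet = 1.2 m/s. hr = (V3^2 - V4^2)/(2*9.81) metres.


hr = (4.2^2 - 1.2^2) / (2*9.81) = 0.8257 m


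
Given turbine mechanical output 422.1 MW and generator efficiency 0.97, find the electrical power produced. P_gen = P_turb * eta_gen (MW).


P_gen = 422.1 * 0.97 = 409.4370 MW


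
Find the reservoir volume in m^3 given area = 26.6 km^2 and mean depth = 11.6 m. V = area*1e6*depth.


V = 26.6 * 1e6 * 11.6 = 3.0856e+08 m^3


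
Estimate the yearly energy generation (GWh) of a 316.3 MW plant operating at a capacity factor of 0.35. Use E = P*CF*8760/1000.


E = 316.3 * 0.35 * 8760 / 1000 = 969.7758 GWh


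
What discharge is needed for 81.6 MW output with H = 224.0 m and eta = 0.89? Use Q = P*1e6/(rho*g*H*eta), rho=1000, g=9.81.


Q = 81.6 * 1e6 / (1000 * 9.81 * 224.0 * 0.89) = 41.7237 m^3/s


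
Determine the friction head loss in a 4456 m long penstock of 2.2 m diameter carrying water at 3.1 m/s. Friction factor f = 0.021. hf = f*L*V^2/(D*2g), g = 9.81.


hf = 0.021 * 4456 * 3.1^2 / (2.2 * 2 * 9.81) = 20.8337 m


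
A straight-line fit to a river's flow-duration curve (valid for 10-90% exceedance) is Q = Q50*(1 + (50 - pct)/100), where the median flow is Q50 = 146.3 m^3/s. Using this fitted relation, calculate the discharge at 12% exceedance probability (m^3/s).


Q = 146.3 * (1 + (50 - 12)/100) = 201.8940 m^3/s


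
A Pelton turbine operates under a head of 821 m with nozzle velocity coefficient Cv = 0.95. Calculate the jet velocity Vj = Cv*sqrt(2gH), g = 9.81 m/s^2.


Vj = 0.95 * sqrt(2*9.81*821) = 120.5715 m/s


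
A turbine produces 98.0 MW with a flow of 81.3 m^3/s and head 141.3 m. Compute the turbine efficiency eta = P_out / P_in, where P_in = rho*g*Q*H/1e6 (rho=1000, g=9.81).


P_in = 1000 * 9.81 * 81.3 * 141.3 / 1e6 = 112.6942 MW
eta = 98.0 / 112.6942 = 0.8696


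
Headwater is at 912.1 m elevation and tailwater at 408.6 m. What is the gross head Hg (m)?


Hg = 912.1 - 408.6 = 503.5000 m


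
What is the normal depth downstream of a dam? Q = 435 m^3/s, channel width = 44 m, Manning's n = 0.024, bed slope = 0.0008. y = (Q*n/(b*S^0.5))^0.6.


y = (435 * 0.024 / (44 * 0.0008^0.5))^0.6 = 3.5828 m


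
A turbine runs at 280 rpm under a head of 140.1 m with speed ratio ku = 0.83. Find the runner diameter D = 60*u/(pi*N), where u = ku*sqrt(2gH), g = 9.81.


u = 0.83 * sqrt(2*9.81*140.1) = 43.5158 m/s
D = 60 * 43.5158 / (pi * 280) = 2.9682 m


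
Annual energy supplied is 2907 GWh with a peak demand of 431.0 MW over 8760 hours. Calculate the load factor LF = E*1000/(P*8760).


LF = 2907 * 1000 / (431.0 * 8760) = 0.7700


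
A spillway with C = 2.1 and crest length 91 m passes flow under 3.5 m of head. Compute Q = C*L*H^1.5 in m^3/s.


Q = 2.1 * 91 * 3.5^1.5 = 1251.3038 m^3/s


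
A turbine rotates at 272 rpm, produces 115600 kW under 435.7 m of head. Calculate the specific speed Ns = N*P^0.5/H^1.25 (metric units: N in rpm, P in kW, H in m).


Ns = 272 * 115600^0.5 / 435.7^1.25 = 46.4583


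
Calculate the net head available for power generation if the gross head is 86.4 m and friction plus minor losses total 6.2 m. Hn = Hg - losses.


Hn = 86.4 - 6.2 = 80.2000 m


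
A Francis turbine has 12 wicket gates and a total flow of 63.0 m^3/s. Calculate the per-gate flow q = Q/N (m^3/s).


q = 63.0 / 12 = 5.2500 m^3/s


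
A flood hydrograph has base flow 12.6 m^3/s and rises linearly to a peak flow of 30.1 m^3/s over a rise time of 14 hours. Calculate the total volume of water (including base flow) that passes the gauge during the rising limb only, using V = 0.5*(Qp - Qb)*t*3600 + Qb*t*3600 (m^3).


V = 0.5*(30.1 - 12.6)*14*3600 + 12.6*14*3600 = 1.0760e+06 m^3


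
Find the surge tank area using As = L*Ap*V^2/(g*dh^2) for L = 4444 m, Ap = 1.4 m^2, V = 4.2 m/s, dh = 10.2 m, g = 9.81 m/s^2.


As = 4444 * 1.4 * 4.2^2 / (9.81 * 10.2^2) = 107.5304 m^2


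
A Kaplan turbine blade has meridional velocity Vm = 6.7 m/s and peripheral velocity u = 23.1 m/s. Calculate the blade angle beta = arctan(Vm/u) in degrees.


beta = arctan(6.7 / 23.1) = 16.1744 degrees


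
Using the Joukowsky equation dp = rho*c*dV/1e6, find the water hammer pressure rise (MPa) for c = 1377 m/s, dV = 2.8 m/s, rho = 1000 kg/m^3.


dp = 1000 * 1377 * 2.8 / 1e6 = 3.8556 MPa


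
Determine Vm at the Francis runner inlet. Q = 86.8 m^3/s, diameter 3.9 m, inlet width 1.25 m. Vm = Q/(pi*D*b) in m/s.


Vm = 86.8 / (pi * 3.9 * 1.25) = 5.6675 m/s


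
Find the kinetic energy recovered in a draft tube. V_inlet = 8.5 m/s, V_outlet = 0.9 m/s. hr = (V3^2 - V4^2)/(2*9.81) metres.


hr = (8.5^2 - 0.9^2) / (2*9.81) = 3.6412 m


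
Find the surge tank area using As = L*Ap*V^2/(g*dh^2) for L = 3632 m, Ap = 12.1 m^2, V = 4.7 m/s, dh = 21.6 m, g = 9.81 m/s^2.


As = 3632 * 12.1 * 4.7^2 / (9.81 * 21.6^2) = 212.1048 m^2


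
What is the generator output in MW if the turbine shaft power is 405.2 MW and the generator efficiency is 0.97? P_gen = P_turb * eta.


P_gen = 405.2 * 0.97 = 393.0440 MW


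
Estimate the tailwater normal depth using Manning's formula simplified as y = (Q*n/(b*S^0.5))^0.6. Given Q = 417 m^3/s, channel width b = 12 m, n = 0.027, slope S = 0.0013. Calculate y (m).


y = (417 * 0.027 / (12 * 0.0013^0.5))^0.6 = 7.0666 m


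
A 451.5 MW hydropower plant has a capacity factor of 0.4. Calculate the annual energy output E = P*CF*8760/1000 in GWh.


E = 451.5 * 0.4 * 8760 / 1000 = 1582.0560 GWh


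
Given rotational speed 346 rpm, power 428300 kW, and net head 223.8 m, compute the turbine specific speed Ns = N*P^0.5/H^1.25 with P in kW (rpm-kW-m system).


Ns = 346 * 428300^0.5 / 223.8^1.25 = 261.5923


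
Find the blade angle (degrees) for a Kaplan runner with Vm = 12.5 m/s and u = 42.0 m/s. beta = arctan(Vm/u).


beta = arctan(12.5 / 42.0) = 16.5740 degrees


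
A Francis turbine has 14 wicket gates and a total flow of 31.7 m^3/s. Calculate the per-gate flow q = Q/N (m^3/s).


q = 31.7 / 14 = 2.2643 m^3/s


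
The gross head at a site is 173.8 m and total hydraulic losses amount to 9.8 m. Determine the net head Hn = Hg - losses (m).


Hn = 173.8 - 9.8 = 164.0000 m


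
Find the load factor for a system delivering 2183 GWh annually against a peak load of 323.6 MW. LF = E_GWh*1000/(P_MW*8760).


LF = 2183 * 1000 / (323.6 * 8760) = 0.7701


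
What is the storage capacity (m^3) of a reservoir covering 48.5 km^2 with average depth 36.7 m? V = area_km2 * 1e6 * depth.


V = 48.5 * 1e6 * 36.7 = 1.7800e+09 m^3


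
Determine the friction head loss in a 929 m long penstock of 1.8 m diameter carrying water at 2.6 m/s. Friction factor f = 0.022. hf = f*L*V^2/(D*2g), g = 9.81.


hf = 0.022 * 929 * 2.6^2 / (1.8 * 2 * 9.81) = 3.9121 m


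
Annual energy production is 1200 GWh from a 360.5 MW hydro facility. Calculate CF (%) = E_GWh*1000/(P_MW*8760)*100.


CF = 1200 * 1000 / (360.5 * 8760) * 100 = 37.9990 %


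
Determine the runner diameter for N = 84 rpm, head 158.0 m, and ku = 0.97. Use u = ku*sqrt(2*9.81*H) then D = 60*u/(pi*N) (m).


u = 0.97 * sqrt(2*9.81*158.0) = 54.0070 m/s
D = 60 * 54.0070 / (pi * 84) = 12.2793 m


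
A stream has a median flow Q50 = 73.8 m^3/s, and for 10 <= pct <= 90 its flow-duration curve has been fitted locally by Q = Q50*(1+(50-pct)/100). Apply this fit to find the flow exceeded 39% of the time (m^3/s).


Q = 73.8 * (1 + (50 - 39)/100) = 81.9180 m^3/s


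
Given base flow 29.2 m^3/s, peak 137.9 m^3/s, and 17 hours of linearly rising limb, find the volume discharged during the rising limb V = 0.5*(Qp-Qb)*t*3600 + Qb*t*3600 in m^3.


V = 0.5*(137.9 - 29.2)*17*3600 + 29.2*17*3600 = 5.1133e+06 m^3
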